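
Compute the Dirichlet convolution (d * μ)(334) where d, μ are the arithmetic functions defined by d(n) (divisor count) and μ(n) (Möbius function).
(d * μ)(334) = 1

Divisors of 334: [1, 2, 167, 334]. For each d | 334:
  d = 1: d(1) · μ(334/1) = 1 · 1 = 1
  d = 2: d(2) · μ(334/2) = 2 · -1 = -2
  d = 167: d(167) · μ(334/167) = 2 · -1 = -2
  d = 334: d(334) · μ(334/334) = 4 · 1 = 4
Summing: (d * μ)(334) = 1 + -2 + -2 + 4 = 1.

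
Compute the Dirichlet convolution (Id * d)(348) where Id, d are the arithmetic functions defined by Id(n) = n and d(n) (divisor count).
(Id * d)(348) = 1705

Divisors of 348: [1, 2, 3, 4, 6, 12, 29, 58, 87, 116, 174, 348]. For each d | 348:
  d = 1: Id(1) · d(348/1) = 1 · 12 = 12
  d = 2: Id(2) · d(348/2) = 2 · 8 = 16
  d = 3: Id(3) · d(348/3) = 3 · 6 = 18
  d = 4: Id(4) · d(348/4) = 4 · 4 = 16
  d = 6: Id(6) · d(348/6) = 6 · 4 = 24
  d = 12: Id(12) · d(348/12) = 12 · 2 = 24
  d = 29: Id(29) · d(348/29) = 29 · 6 = 174
  d = 58: Id(58) · d(348/58) = 58 · 4 = 232
  d = 87: Id(87) · d(348/87) = 87 · 3 = 261
  d = 116: Id(116) · d(348/116) = 116 · 2 = 232
  d = 174: Id(174) · d(348/174) = 174 · 2 = 348
  d = 348: Id(348) · d(348/348) = 348 · 1 = 348
Summing: (Id * d)(348) = 12 + 16 + 18 + 16 + 24 + 24 + 174 + 232 + 261 + 232 + 348 + 348 = 1705.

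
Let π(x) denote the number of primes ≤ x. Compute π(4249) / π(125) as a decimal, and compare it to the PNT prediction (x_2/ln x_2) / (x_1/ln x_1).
π(4249)/π(125) = 582/30 ≈ 19.4000;  PNT prediction ≈ 19.6451.

π(125) = 30 and π(4249) = 582, so π(4249)/π(125) ≈ 19.4000. The PNT-predicted ratio is (4249/ln(4249)) / (125/ln(125)) ≈ 19.6451. The two agree to within a few percent, as expected.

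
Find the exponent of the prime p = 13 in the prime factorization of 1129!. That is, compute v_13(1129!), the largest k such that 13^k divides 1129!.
v_13(1129!) = 92

Legendre's formula: v_p(n!) = Σ_{k ≥ 1} ⌊n / p^k⌋. For p = 13, n = 1129, the terms are:
  ⌊1129/13^1⌋ = ⌊1129/13⌋ = 86
  ⌊1129/13^2⌋ = ⌊1129/169⌋ = 6
(the next term ⌊1129/13^3⌋ = 0, terminating the sum). Summing: v_13(1129!) = 86 + 6 = 92.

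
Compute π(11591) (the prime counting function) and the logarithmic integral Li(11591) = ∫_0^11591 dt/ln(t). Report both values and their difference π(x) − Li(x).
π(11591) = 1394;  Li(11591) ≈ 1417.47;  π(x) − Li(x) ≈ -23.47.

Direct count of primes ≤ 11591 gives π(11591) = 1394. Numerical evaluation of the logarithmic integral gives Li(11591) ≈ 1417.47. The difference π(x) − Li(x) ≈ -23.47 is typically negative for small/moderate x (Li(x) overestimates), though Littlewood's theorem shows this sign changes infinitely often.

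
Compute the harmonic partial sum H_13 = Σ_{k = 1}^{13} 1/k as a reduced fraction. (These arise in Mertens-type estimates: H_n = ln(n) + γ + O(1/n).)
H_13 = 1145993/360360

Direct summation: H_13 = 1 + 1/2 + ... + 1/13. The least common denominator is lcm(1, ..., 13) = 360360; over this denominator the numerator is 360360 + 180180 + 120120 + 90090 + 72072 + 60060 + 51480 + 45045 + 40040 + 36036 + 32760 + 30030 + 27720 = 1145993, so H_13 = 1145993/360360 (already in lowest terms) ≈ 3.18013. (The PNT-adjacent estimate ln(13) + γ ≈ 3.14217 matches within O(1/n).)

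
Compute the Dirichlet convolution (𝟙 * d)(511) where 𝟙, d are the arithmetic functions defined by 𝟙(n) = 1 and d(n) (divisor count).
(𝟙 * d)(511) = 9

Divisors of 511: [1, 7, 73, 511]. For each d | 511:
  d = 1: 𝟙(1) · d(511/1) = 1 · 4 = 4
  d = 7: 𝟙(7) · d(511/7) = 1 · 2 = 2
  d = 73: 𝟙(73) · d(511/73) = 1 · 2 = 2
  d = 511: 𝟙(511) · d(511/511) = 1 · 1 = 1
Summing: (𝟙 * d)(511) = 4 + 2 + 2 + 1 = 9.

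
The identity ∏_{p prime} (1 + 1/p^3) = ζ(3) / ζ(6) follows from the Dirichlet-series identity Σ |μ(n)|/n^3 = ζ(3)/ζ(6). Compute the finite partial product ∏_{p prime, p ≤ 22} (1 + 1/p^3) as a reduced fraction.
∏ = 223851228120576/189501362017825

The primes p ≤ 22 are [2, 3, 5, 7, 11, 13, 17, 19]. For each, (1 + 1/p^3) = (p^3 + 1)/p^3. Multiplying these fractions over p ∈ [2, 3, 5, 7, 11, 13, 17, 19] gives 223851228120576/189501362017825. (In the limit P → ∞ this tends to ζ(3)/ζ(6).)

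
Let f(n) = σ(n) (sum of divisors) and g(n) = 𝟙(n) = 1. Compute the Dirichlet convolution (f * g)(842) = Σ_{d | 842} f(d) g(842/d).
(σ * 𝟙)(842) = 1692

Divisors of 842: [1, 2, 421, 842]. For each d | 842:
  d = 1: σ(1) · 𝟙(842/1) = 1 · 1 = 1
  d = 2: σ(2) · 𝟙(842/2) = 3 · 1 = 3
  d = 421: σ(421) · 𝟙(842/421) = 422 · 1 = 422
  d = 842: σ(842) · 𝟙(842/842) = 1266 · 1 = 1266
Summing: (σ * 𝟙)(842) = 1 + 3 + 422 + 1266 = 1692.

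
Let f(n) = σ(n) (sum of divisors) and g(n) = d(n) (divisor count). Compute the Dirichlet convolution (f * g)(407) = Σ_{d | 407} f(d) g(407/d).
(σ * d)(407) = 560

Divisors of 407: [1, 11, 37, 407]. For each d | 407:
  d = 1: σ(1) · d(407/1) = 1 · 4 = 4
  d = 11: σ(11) · d(407/11) = 12 · 2 = 24
  d = 37: σ(37) · d(407/37) = 38 · 2 = 76
  d = 407: σ(407) · d(407/407) = 456 · 1 = 456
Summing: (σ * d)(407) = 4 + 24 + 76 + 456 = 560.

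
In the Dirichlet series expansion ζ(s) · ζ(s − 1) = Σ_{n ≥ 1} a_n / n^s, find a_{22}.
σ(22) = 36

In the product (Σ m^0/m^s)(Σ k / k^s) = Σ (Σ_{d | n} d) / n^s, the coefficient of 1/n^s is σ(n) = Σ_{d | n} d. For n = 22, divisors are [1, 2, 11, 22]; summing: σ(22) = 36.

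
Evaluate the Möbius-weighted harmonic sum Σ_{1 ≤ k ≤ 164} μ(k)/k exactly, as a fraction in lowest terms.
Σ μ(k)/k = 74505990747655733376890176919471583349281305895342692670863053/5766152219975951659023630035336134306565384015606066319856068810

Values of μ(k) for 1 ≤ k ≤ 164: μ(1) = 1, μ(2) = -1, μ(3) = -1, μ(5) = -1, μ(6) = 1, μ(7) = -1, μ(10) = 1, μ(11) = -1, μ(13) = -1, μ(14) = 1, μ(15) = 1, μ(17) = -1, μ(19) = -1, μ(21) = 1, μ(22) = 1, μ(23) = -1, μ(26) = 1, μ(29) = -1, μ(30) = -1, μ(31) = -1, μ(33) = 1, μ(34) = 1, μ(35) = 1, μ(37) = -1, μ(38) = 1, μ(39) = 1, μ(41) = -1, μ(42) = -1, μ(43) = -1, μ(46) = 1, μ(47) = -1, μ(51) = 1, μ(53) = -1, μ(55) = 1, μ(57) = 1, μ(58) = 1, μ(59) = -1, μ(61) = -1, μ(62) = 1, μ(65) = 1, μ(66) = -1, μ(67) = -1, μ(69) = 1, μ(70) = -1, μ(71) = -1, μ(73) = -1, μ(74) = 1, μ(77) = 1, μ(78) = -1, μ(79) = -1, μ(82) = 1, μ(83) = -1, μ(85) = 1, μ(86) = 1, μ(87) = 1, μ(89) = -1, μ(91) = 1, μ(93) = 1, μ(94) = 1, μ(95) = 1, μ(97) = -1, μ(101) = -1, μ(102) = -1, μ(103) = -1, μ(105) = -1, μ(106) = 1, μ(107) = -1, μ(109) = -1, μ(110) = -1, μ(111) = 1, μ(113) = -1, μ(114) = -1, μ(115) = 1, μ(118) = 1, μ(119) = 1, μ(122) = 1, μ(123) = 1, μ(127) = -1, μ(129) = 1, μ(130) = -1, μ(131) = -1, μ(133) = 1, μ(134) = 1, μ(137) = -1, μ(138) = -1, μ(139) = -1, μ(141) = 1, μ(142) = 1, μ(143) = 1, μ(145) = 1, μ(146) = 1, μ(149) = -1, μ(151) = -1, μ(154) = -1, μ(155) = 1, μ(157) = -1, μ(158) = 1, μ(159) = 1, μ(161) = 1, μ(163) = -1, with μ = 0 on non-squarefree integers. Summing μ(k)/k for k where μ(k) ≠ 0 gives 74505990747655733376890176919471583349281305895342692670863053/5766152219975951659023630035336134306565384015606066319856068810 ≈ 0.0129. (PNT ⟺ this sum → 0 as n → ∞.)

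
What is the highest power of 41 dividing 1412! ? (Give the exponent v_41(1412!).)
v_41(1412!) = 34

Legendre's formula: v_p(n!) = Σ_{k ≥ 1} ⌊n / p^k⌋. For p = 41, n = 1412, the terms are:
  ⌊1412/41^1⌋ = ⌊1412/41⌋ = 34
(the next term ⌊1412/41^2⌋ = 0, terminating the sum). Summing: v_41(1412!) = 34 = 34.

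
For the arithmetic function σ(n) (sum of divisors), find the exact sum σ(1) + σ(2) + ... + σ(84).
Σ_{n ≤ 84} σ(n) = 5869

Compute σ(n) for each 1 ≤ n ≤ 84: σ(1) = 1, σ(2) = 3, σ(3) = 4, σ(4) = 7, σ(5) = 6, σ(6) = 12, σ(7) = 8, σ(8) = 15, σ(9) = 13, σ(10) = 18, σ(11) = 12, σ(12) = 28, σ(13) = 14, σ(14) = 24, σ(15) = 24, σ(16) = 31, σ(17) = 18, σ(18) = 39, σ(19) = 20, σ(20) = 42, σ(21) = 32, σ(22) = 36, σ(23) = 24, σ(24) = 60, σ(25) = 31, σ(26) = 42, σ(27) = 40, σ(28) = 56, σ(29) = 30, σ(30) = 72, σ(31) = 32, σ(32) = 63, σ(33) = 48, σ(34) = 54, σ(35) = 48, σ(36) = 91, σ(37) = 38, σ(38) = 60, σ(39) = 56, σ(40) = 90, σ(41) = 42, σ(42) = 96, σ(43) = 44, σ(44) = 84, σ(45) = 78, σ(46) = 72, σ(47) = 48, σ(48) = 124, σ(49) = 57, σ(50) = 93, σ(51) = 72, σ(52) = 98, σ(53) = 54, σ(54) = 120, σ(55) = 72, σ(56) = 120, σ(57) = 80, σ(58) = 90, σ(59) = 60, σ(60) = 168, σ(61) = 62, σ(62) = 96, σ(63) = 104, σ(64) = 127, σ(65) = 84, σ(66) = 144, σ(67) = 68, σ(68) = 126, σ(69) = 96, σ(70) = 144, σ(71) = 72, σ(72) = 195, σ(73) = 74, σ(74) = 114, σ(75) = 124, σ(76) = 140, σ(77) = 96, σ(78) = 168, σ(79) = 80, σ(80) = 186, σ(81) = 121, σ(82) = 126, σ(83) = 84, σ(84) = 224. Summing all 84 values: 5869. (Average order: Σ_{n ≤ x} σ(n) ~ (π²/12) x². For x = 84, (π²/12)·84² ≈ 5803.33.)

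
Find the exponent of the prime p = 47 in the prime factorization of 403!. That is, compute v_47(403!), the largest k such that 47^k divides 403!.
v_47(403!) = 8

Legendre's formula: v_p(n!) = Σ_{k ≥ 1} ⌊n / p^k⌋. For p = 47, n = 403, the terms are:
  ⌊403/47^1⌋ = ⌊403/47⌋ = 8
(the next term ⌊403/47^2⌋ = 0, terminating the sum). Summing: v_47(403!) = 8 = 8.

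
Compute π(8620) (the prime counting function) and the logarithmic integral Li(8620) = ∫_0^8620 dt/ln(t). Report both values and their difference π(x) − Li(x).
π(8620) = 1072;  Li(8620) ≈ 1095.11;  π(x) − Li(x) ≈ -23.11.

Direct count of primes ≤ 8620 gives π(8620) = 1072. Numerical evaluation of the logarithmic integral gives Li(8620) ≈ 1095.11. The difference π(x) − Li(x) ≈ -23.11 is typically negative for small/moderate x (Li(x) overestimates), though Littlewood's theorem shows this sign changes infinitely often.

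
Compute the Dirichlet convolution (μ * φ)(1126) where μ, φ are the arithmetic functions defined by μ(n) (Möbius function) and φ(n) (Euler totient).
(μ * φ)(1126) = 0

Divisors of 1126: [1, 2, 563, 1126]. For each d | 1126:
  d = 1: μ(1) · φ(1126/1) = 1 · 562 = 562
  d = 2: μ(2) · φ(1126/2) = -1 · 562 = -562
  d = 563: μ(563) · φ(1126/563) = -1 · 1 = -1
  d = 1126: μ(1126) · φ(1126/1126) = 1 · 1 = 1
Summing: (μ * φ)(1126) = 562 + -562 + -1 + 1 = 0.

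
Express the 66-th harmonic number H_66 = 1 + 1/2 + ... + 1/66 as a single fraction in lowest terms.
H_66 = 209060999005535159677640233/43787662374178602500420800

Direct summation: H_66 = 1 + 1/2 + ... + 1/66. The least common denominator is lcm(1, ..., 66) = 1182266884102822267511361600; over this denominator the numerator is 1182266884102822267511361600 + 591133442051411133755680800 + 394088961367607422503787200 + 295566721025705566877840400 + 236453376820564453502272320 + 197044480683803711251893600 + 168895269157546038215908800 + 147783360512852783438920200 + 131362987122535807501262400 + 118226688410282226751136160 + 107478807645711115228305600 + 98522240341901855625946800 + 90943606469447866731643200 + 84447634578773019107954400 + 78817792273521484500757440 + 73891680256426391719460100 + 69545110829577780441844800 + 65681493561267903750631200 + 62224572847516961447966400 + 59113344205141113375568080 + 56298423052515346071969600 + 53739403822855557614152800 + 51402908004470533370059200 + 49261120170950927812973400 + 47290675364112890700454464 + 45471803234723933365821600 + 43787662374178602500420800 + 42223817289386509553977200 + 40767823589752491983150400 + 39408896136760742250378720 + 38137641422671686048753600 + 36945840128213195859730050 + 35826269215237038409435200 + 34772555414788890220922400 + 33779053831509207643181760 + 32840746780633951875315600 + 31953159029806007230036800 + 31112286423758480723983200 + 30314535489815955577214400 + 29556672102570556687784040 + 28835777661044445549057600 + 28149211526257673035984800 + 27494578700065634128171200 + 26869701911427778807076400 + 26272597424507161500252480 + 25701454002235266685029600 + 25154614555379197181092800 + 24630560085475463906486700 + 24127895593935148316558400 + 23645337682056445350227232 + 23181703609859260147281600 + 22735901617361966682910800 + 22306922341562684292667200 + 21893831187089301250210400 + 21495761529142223045661120 + 21111908644693254776988600 + 20741524282505653815988800 + 20383911794876245991575200 + 20038421764454614703582400 + 19704448068380371125189360 + 19381424329554463401825600 + 19068820711335843024376800 + 18766141017505115357323200 + 18472920064106597929865025 + 18188721293889573346328640 + 17913134607618519204717600 = 5644646973149449311296286291, so H_66 = 5644646973149449311296286291/1182266884102822267511361600; reducing by gcd(5644646973149449311296286291, 1182266884102822267511361600) = 27 gives 209060999005535159677640233/43787662374178602500420800 ≈ 4.77443. (The PNT-adjacent estimate ln(66) + γ ≈ 4.76687 matches within O(1/n).)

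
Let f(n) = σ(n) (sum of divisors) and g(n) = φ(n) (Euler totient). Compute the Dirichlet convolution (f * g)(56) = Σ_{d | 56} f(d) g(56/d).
(σ * φ)(56) = 448

Divisors of 56: [1, 2, 4, 7, 8, 14, 28, 56]. For each d | 56:
  d = 1: σ(1) · φ(56/1) = 1 · 24 = 24
  d = 2: σ(2) · φ(56/2) = 3 · 12 = 36
  d = 4: σ(4) · φ(56/4) = 7 · 6 = 42
  d = 7: σ(7) · φ(56/7) = 8 · 4 = 32
  d = 8: σ(8) · φ(56/8) = 15 · 6 = 90
  d = 14: σ(14) · φ(56/14) = 24 · 2 = 48
  d = 28: σ(28) · φ(56/28) = 56 · 1 = 56
  d = 56: σ(56) · φ(56/56) = 120 · 1 = 120
Summing: (σ * φ)(56) = 24 + 36 + 42 + 32 + 90 + 48 + 56 + 120 = 448.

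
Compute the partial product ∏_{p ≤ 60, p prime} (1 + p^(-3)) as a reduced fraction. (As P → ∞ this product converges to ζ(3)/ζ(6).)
∏ = 49015348118957287693667429084900240520118272/41484639097894743448712899010350912764324083

The primes p ≤ 60 are [2, 3, 5, 7, 11, 13, 17, 19, 23, 29, 31, 37, 41, 43, 47, 53, 59]. For each, (1 + 1/p^3) = (p^3 + 1)/p^3. Multiplying these fractions over p ∈ [2, 3, 5, 7, 11, 13, 17, 19, 23, 29, 31, 37, 41, 43, 47, 53, 59] gives 49015348118957287693667429084900240520118272/41484639097894743448712899010350912764324083. (In the limit P → ∞ this tends to ζ(3)/ζ(6).)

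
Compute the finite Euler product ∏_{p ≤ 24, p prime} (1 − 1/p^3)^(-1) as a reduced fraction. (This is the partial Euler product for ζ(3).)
∏ = 580625301352525/483109627290624

The primes p ≤ 24 are [2, 3, 5, 7, 11, 13, 17, 19, 23]. For each prime, (1 − 1/p^3)^(-1) = p^3 / (p^3 − 1). The product is (1 − 1/2^3)^(-1), (1 − 1/3^3)^(-1), (1 − 1/5^3)^(-1), (1 − 1/7^3)^(-1), (1 − 1/11^3)^(-1), (1 − 1/13^3)^(-1), (1 − 1/17^3)^(-1), (1 − 1/19^3)^(-1), (1 − 1/23^3)^(-1) = ∏ p^3 / (p^3 − 1) = 580625301352525/483109627290624.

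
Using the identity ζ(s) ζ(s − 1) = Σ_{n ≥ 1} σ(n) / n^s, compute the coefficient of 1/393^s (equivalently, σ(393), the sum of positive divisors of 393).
σ(393) = 528

In the product (Σ m^0/m^s)(Σ k / k^s) = Σ (Σ_{d | n} d) / n^s, the coefficient of 1/n^s is σ(n) = Σ_{d | n} d. For n = 393, divisors are [1, 3, 131, 393]; summing: σ(393) = 528.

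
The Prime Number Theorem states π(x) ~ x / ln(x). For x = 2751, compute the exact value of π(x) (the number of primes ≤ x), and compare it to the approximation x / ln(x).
π(2751) = 401;  x/ln(x) ≈ 347.36;  relative error ≈ 13.38%.

Directly count primes up to 2751: π(2751) = 401. The PNT approximation gives 2751/ln(2751) ≈ 2751/7.91972 ≈ 347.36. Relative error (π(x) − x/ln(x)) / π(x) ≈ 13.38%; the approximation is known to undercount slightly (Li(x) is a better estimate).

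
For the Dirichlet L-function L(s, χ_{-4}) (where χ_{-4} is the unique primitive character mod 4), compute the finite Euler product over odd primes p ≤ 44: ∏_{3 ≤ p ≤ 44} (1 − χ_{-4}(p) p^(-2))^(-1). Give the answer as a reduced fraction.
∏ = 11477831542914938630143/12524769798782976000000

The odd primes p ≤ 44 are [3, 5, 7, 11, 13, 17, 19, 23, 29, 31, 37, 41, 43]. For each, χ(p) = 1 if p ≡ 1 mod 4, χ(p) = −1 if p ≡ 3 mod 4. Taking (1 − χ(p)/p^2)^(-1) = p^2/(p^2 − χ(p)): (1 − (-1)/3^2)^(-1) · (1 − (1)/5^2)^(-1) · (1 − (-1)/7^2)^(-1) · (1 − (-1)/11^2)^(-1) · (1 − (1)/13^2)^(-1) · (1 − (1)/17^2)^(-1) · (1 − (-1)/19^2)^(-1) · (1 − (-1)/23^2)^(-1) · (1 − (1)/29^2)^(-1) · (1 − (-1)/31^2)^(-1) · (1 − (1)/37^2)^(-1) · (1 − (1)/41^2)^(-1) · (1 − (-1)/43^2)^(-1) = 11477831542914938630143/12524769798782976000000.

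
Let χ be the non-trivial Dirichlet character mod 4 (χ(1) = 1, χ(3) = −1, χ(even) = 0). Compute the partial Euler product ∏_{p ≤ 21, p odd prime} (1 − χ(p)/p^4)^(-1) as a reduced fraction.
∏ = 10388364341566686475/10504466734429503488

The odd primes p ≤ 21 are [3, 5, 7, 11, 13, 17, 19]. For each, χ(p) = 1 if p ≡ 1 mod 4, χ(p) = −1 if p ≡ 3 mod 4. Taking (1 − χ(p)/p^4)^(-1) = p^4/(p^4 − χ(p)): (1 − (-1)/3^4)^(-1) · (1 − (1)/5^4)^(-1) · (1 − (-1)/7^4)^(-1) · (1 − (-1)/11^4)^(-1) · (1 − (1)/13^4)^(-1) · (1 − (1)/17^4)^(-1) · (1 − (-1)/19^4)^(-1) = 10388364341566686475/10504466734429503488.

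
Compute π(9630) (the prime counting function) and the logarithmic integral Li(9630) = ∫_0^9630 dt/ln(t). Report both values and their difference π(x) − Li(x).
π(9630) = 1189;  Li(9630) ≈ 1205.88;  π(x) − Li(x) ≈ -16.88.

Direct count of primes ≤ 9630 gives π(9630) = 1189. Numerical evaluation of the logarithmic integral gives Li(9630) ≈ 1205.88. The difference π(x) − Li(x) ≈ -16.88 is typically negative for small/moderate x (Li(x) overestimates), though Littlewood's theorem shows this sign changes infinitely often.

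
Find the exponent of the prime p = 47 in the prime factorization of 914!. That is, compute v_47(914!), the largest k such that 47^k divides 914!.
v_47(914!) = 19

Legendre's formula: v_p(n!) = Σ_{k ≥ 1} ⌊n / p^k⌋. For p = 47, n = 914, the terms are:
  ⌊914/47^1⌋ = ⌊914/47⌋ = 19
(the next term ⌊914/47^2⌋ = 0, terminating the sum). Summing: v_47(914!) = 19 = 19.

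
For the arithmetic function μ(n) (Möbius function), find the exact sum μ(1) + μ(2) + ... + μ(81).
Σ_{n ≤ 81} μ(n) = -4

Compute μ(n) for each 1 ≤ n ≤ 81: μ(1) = 1, μ(2) = -1, μ(3) = -1, μ(4) = 0, μ(5) = -1, μ(6) = 1, μ(7) = -1, μ(8) = 0, μ(9) = 0, μ(10) = 1, μ(11) = -1, μ(12) = 0, μ(13) = -1, μ(14) = 1, μ(15) = 1, μ(16) = 0, μ(17) = -1, μ(18) = 0, μ(19) = -1, μ(20) = 0, μ(21) = 1, μ(22) = 1, μ(23) = -1, μ(24) = 0, μ(25) = 0, μ(26) = 1, μ(27) = 0, μ(28) = 0, μ(29) = -1, μ(30) = -1, μ(31) = -1, μ(32) = 0, μ(33) = 1, μ(34) = 1, μ(35) = 1, μ(36) = 0, μ(37) = -1, μ(38) = 1, μ(39) = 1, μ(40) = 0, μ(41) = -1, μ(42) = -1, μ(43) = -1, μ(44) = 0, μ(45) = 0, μ(46) = 1, μ(47) = -1, μ(48) = 0, μ(49) = 0, μ(50) = 0, μ(51) = 1, μ(52) = 0, μ(53) = -1, μ(54) = 0, μ(55) = 1, μ(56) = 0, μ(57) = 1, μ(58) = 1, μ(59) = -1, μ(60) = 0, μ(61) = -1, μ(62) = 1, μ(63) = 0, μ(64) = 0, μ(65) = 1, μ(66) = -1, μ(67) = -1, μ(68) = 0, μ(69) = 1, μ(70) = -1, μ(71) = -1, μ(72) = 0, μ(73) = -1, μ(74) = 1, μ(75) = 0, μ(76) = 0, μ(77) = 1, μ(78) = -1, μ(79) = -1, μ(80) = 0, μ(81) = 0. Summing all 81 values: -4. (Mertens function M(x) = Σ_{n ≤ x} μ(n); on average M(x) should be small (PNT ⟺ M(x) = o(x)).)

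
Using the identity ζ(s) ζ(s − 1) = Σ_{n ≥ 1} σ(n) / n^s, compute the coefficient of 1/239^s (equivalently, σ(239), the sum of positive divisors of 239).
σ(239) = 240

In the product (Σ m^0/m^s)(Σ k / k^s) = Σ (Σ_{d | n} d) / n^s, the coefficient of 1/n^s is σ(n) = Σ_{d | n} d. For n = 239, divisors are [1, 239]; summing: σ(239) = 240.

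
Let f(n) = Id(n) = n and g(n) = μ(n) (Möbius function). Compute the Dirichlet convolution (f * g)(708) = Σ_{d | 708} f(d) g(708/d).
(Id * μ)(708) = 232

Divisors of 708: [1, 2, 3, 4, 6, 12, 59, 118, 177, 236, 354, 708]. For each d | 708:
  d = 1: Id(1) · μ(708/1) = 1 · 0 = 0
  d = 2: Id(2) · μ(708/2) = 2 · -1 = -2
  d = 3: Id(3) · μ(708/3) = 3 · 0 = 0
  d = 4: Id(4) · μ(708/4) = 4 · 1 = 4
  d = 6: Id(6) · μ(708/6) = 6 · 1 = 6
  d = 12: Id(12) · μ(708/12) = 12 · -1 = -12
  d = 59: Id(59) · μ(708/59) = 59 · 0 = 0
  d = 118: Id(118) · μ(708/118) = 118 · 1 = 118
  d = 177: Id(177) · μ(708/177) = 177 · 0 = 0
  d = 236: Id(236) · μ(708/236) = 236 · -1 = -236
  d = 354: Id(354) · μ(708/354) = 354 · -1 = -354
  d = 708: Id(708) · μ(708/708) = 708 · 1 = 708
Summing: (Id * μ)(708) = 0 + -2 + 0 + 4 + 6 + -12 + 0 + 118 + 0 + -236 + -354 + 708 = 232.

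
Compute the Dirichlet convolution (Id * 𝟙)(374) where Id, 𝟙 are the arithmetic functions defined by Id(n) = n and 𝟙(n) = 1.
(Id * 𝟙)(374) = 648

Divisors of 374: [1, 2, 11, 17, 22, 34, 187, 374]. For each d | 374:
  d = 1: Id(1) · 𝟙(374/1) = 1 · 1 = 1
  d = 2: Id(2) · 𝟙(374/2) = 2 · 1 = 2
  d = 11: Id(11) · 𝟙(374/11) = 11 · 1 = 11
  d = 17: Id(17) · 𝟙(374/17) = 17 · 1 = 17
  d = 22: Id(22) · 𝟙(374/22) = 22 · 1 = 22
  d = 34: Id(34) · 𝟙(374/34) = 34 · 1 = 34
  d = 187: Id(187) · 𝟙(374/187) = 187 · 1 = 187
  d = 374: Id(374) · 𝟙(374/374) = 374 · 1 = 374
Summing: (Id * 𝟙)(374) = 1 + 2 + 11 + 17 + 22 + 34 + 187 + 374 = 648.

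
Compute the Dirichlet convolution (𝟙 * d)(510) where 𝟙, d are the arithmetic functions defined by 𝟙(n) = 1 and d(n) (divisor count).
(𝟙 * d)(510) = 81

Divisors of 510: [1, 2, 3, 5, 6, 10, 15, 17, 30, 34, 51, 85, 102, 170, 255, 510]. For each d | 510:
  d = 1: 𝟙(1) · d(510/1) = 1 · 16 = 16
  d = 2: 𝟙(2) · d(510/2) = 1 · 8 = 8
  d = 3: 𝟙(3) · d(510/3) = 1 · 8 = 8
  d = 5: 𝟙(5) · d(510/5) = 1 · 8 = 8
  d = 6: 𝟙(6) · d(510/6) = 1 · 4 = 4
  d = 10: 𝟙(10) · d(510/10) = 1 · 4 = 4
  d = 15: 𝟙(15) · d(510/15) = 1 · 4 = 4
  d = 17: 𝟙(17) · d(510/17) = 1 · 8 = 8
  d = 30: 𝟙(30) · d(510/30) = 1 · 2 = 2
  d = 34: 𝟙(34) · d(510/34) = 1 · 4 = 4
  d = 51: 𝟙(51) · d(510/51) = 1 · 4 = 4
  d = 85: 𝟙(85) · d(510/85) = 1 · 4 = 4
  d = 102: 𝟙(102) · d(510/102) = 1 · 2 = 2
  d = 170: 𝟙(170) · d(510/170) = 1 · 2 = 2
  d = 255: 𝟙(255) · d(510/255) = 1 · 2 = 2
  d = 510: 𝟙(510) · d(510/510) = 1 · 1 = 1
Summing: (𝟙 * d)(510) = 16 + 8 + 8 + 8 + 4 + 4 + 4 + 8 + 2 + 4 + 4 + 4 + 2 + 2 + 2 + 1 = 81.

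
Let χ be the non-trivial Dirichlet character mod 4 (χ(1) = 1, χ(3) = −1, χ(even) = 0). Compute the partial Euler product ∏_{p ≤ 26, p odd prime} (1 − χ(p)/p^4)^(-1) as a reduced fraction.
∏ = 2907090265708363109850475/2939590979896221115088896

The odd primes p ≤ 26 are [3, 5, 7, 11, 13, 17, 19, 23]. For each, χ(p) = 1 if p ≡ 1 mod 4, χ(p) = −1 if p ≡ 3 mod 4. Taking (1 − χ(p)/p^4)^(-1) = p^4/(p^4 − χ(p)): (1 − (-1)/3^4)^(-1) · (1 − (1)/5^4)^(-1) · (1 − (-1)/7^4)^(-1) · (1 − (-1)/11^4)^(-1) · (1 − (1)/13^4)^(-1) · (1 − (1)/17^4)^(-1) · (1 − (-1)/19^4)^(-1) · (1 − (-1)/23^4)^(-1) = 2907090265708363109850475/2939590979896221115088896.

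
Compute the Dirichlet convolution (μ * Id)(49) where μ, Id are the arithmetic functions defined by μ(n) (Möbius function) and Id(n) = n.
(μ * Id)(49) = 42

Divisors of 49: [1, 7, 49]. For each d | 49:
  d = 1: μ(1) · Id(49/1) = 1 · 49 = 49
  d = 7: μ(7) · Id(49/7) = -1 · 7 = -7
  d = 49: μ(49) · Id(49/49) = 0 · 1 = 0
Summing: (μ * Id)(49) = 49 + -7 + 0 = 42.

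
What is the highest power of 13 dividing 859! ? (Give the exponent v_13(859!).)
v_13(859!) = 71

Legendre's formula: v_p(n!) = Σ_{k ≥ 1} ⌊n / p^k⌋. For p = 13, n = 859, the terms are:
  ⌊859/13^1⌋ = ⌊859/13⌋ = 66
  ⌊859/13^2⌋ = ⌊859/169⌋ = 5
(the next term ⌊859/13^3⌋ = 0, terminating the sum). Summing: v_13(859!) = 66 + 5 = 71.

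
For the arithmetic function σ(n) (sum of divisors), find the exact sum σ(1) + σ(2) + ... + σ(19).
Σ_{n ≤ 19} σ(n) = 297

Compute σ(n) for each 1 ≤ n ≤ 19: σ(1) = 1, σ(2) = 3, σ(3) = 4, σ(4) = 7, σ(5) = 6, σ(6) = 12, σ(7) = 8, σ(8) = 15, σ(9) = 13, σ(10) = 18, σ(11) = 12, σ(12) = 28, σ(13) = 14, σ(14) = 24, σ(15) = 24, σ(16) = 31, σ(17) = 18, σ(18) = 39, σ(19) = 20. Summing all 19 values: 297. (Average order: Σ_{n ≤ x} σ(n) ~ (π²/12) x². For x = 19, (π²/12)·19² ≈ 296.91.)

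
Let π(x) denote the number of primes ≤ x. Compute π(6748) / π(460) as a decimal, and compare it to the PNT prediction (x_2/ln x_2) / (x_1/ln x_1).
π(6748)/π(460) = 869/88 ≈ 9.8750;  PNT prediction ≈ 10.2010.

π(460) = 88 and π(6748) = 869, so π(6748)/π(460) ≈ 9.8750. The PNT-predicted ratio is (6748/ln(6748)) / (460/ln(460)) ≈ 10.2010. The two agree to within a few percent, as expected.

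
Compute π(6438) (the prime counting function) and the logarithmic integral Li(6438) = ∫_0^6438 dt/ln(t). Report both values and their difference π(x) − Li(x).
π(6438) = 836;  Li(6438) ≈ 850.56;  π(x) − Li(x) ≈ -14.56.

Direct count of primes ≤ 6438 gives π(6438) = 836. Numerical evaluation of the logarithmic integral gives Li(6438) ≈ 850.56. The difference π(x) − Li(x) ≈ -14.56 is typically negative for small/moderate x (Li(x) overestimates), though Littlewood's theorem shows this sign changes infinitely often.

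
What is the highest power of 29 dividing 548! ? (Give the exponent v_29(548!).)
v_29(548!) = 18

Legendre's formula: v_p(n!) = Σ_{k ≥ 1} ⌊n / p^k⌋. For p = 29, n = 548, the terms are:
  ⌊548/29^1⌋ = ⌊548/29⌋ = 18
(the next term ⌊548/29^2⌋ = 0, terminating the sum). Summing: v_29(548!) = 18 = 18.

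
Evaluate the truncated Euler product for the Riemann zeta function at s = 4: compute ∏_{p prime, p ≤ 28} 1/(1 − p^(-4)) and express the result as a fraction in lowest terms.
∏ = 179711034607426083154393/166042662475294310400000

The primes p ≤ 28 are [2, 3, 5, 7, 11, 13, 17, 19, 23]. For each prime, (1 − 1/p^4)^(-1) = p^4 / (p^4 − 1). The product is (1 − 1/2^4)^(-1), (1 − 1/3^4)^(-1), (1 − 1/5^4)^(-1), (1 − 1/7^4)^(-1), (1 − 1/11^4)^(-1), (1 − 1/13^4)^(-1), (1 − 1/17^4)^(-1), (1 − 1/19^4)^(-1), (1 − 1/23^4)^(-1) = ∏ p^4 / (p^4 − 1) = 179711034607426083154393/166042662475294310400000.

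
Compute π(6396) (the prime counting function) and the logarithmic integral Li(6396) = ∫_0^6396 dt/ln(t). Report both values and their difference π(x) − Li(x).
π(6396) = 833;  Li(6396) ≈ 845.77;  π(x) − Li(x) ≈ -12.77.

Direct count of primes ≤ 6396 gives π(6396) = 833. Numerical evaluation of the logarithmic integral gives Li(6396) ≈ 845.77. The difference π(x) − Li(x) ≈ -12.77 is typically negative for small/moderate x (Li(x) overestimates), though Littlewood's theorem shows this sign changes infinitely often.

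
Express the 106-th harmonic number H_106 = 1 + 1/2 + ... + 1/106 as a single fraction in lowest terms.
H_106 = 760893664482154975191407476065305792641722041/145060212702939779988529042870810778780278080

Direct summation: H_106 = 1 + 1/2 + ... + 1/106. The least common denominator is lcm(1, ..., 106) = 725301063514698899942645214354053893901390400; over this denominator the numerator is 725301063514698899942645214354053893901390400 + 362650531757349449971322607177026946950695200 + 241767021171566299980881738118017964633796800 + 181325265878674724985661303588513473475347600 + 145060212702939779988529042870810778780278080 + 120883510585783149990440869059008982316898400 + 103614437644956985706092173479150556271627200 + 90662632939337362492830651794256736737673800 + 80589007057188766660293912706005988211265600 + 72530106351469889994264521435405389390139040 + 65936460319518081812967746759459444900126400 + 60441755292891574995220434529504491158449200 + 55792389501130684610972708796465684146260800 + 51807218822478492853046086739575278135813600 + 48353404234313259996176347623603592926759360 + 45331316469668681246415325897128368368836900 + 42664768442041111761332071432591405523611200 + 40294503528594383330146956353002994105632800 + 38173740184984152628560274439687047047441600 + 36265053175734944997132260717702694695069520 + 34538145881652328568697391159716852090542400 + 32968230159759040906483873379729722450063200 + 31534828848465169562723704971915386691364800 + 30220877646445787497610217264752245579224600 + 29012042540587955997705808574162155756055616 + 27896194750565342305486354398232842073130400 + 26863002352396255553431304235335329403755200 + 25903609411239246426523043369787639067906800 + 25010381500506858618711903943243237720737600 + 24176702117156629998088173811801796463379680 + 23396808500474158062665974656582383674238400 + 22665658234834340623207662948564184184418450 + 21978820106506027270989248919819814966708800 + 21332384221020555880666035716295702761805600 + 20722887528991397141218434695830111254325440 + 20147251764297191665073478176501497052816400 + 19602731446343213511963384171731186321659200 + 19086870092492076314280137219843523523720800 + 18597463167043561536990902932155228048753600 + 18132526587867472498566130358851347347534760 + 17690269841821924388845005228147655948814400 + 17269072940826164284348695579858426045271200 + 16867466593365090696340586380326834741892800 + 16484115079879520453241936689864861225031600 + 16117801411437753332058782541201197642253120 + 15767414424232584781361852485957693345682400 + 15431937521589338296652025837320295614923200 + 15110438823222893748805108632376122789612300 + 14802062520708140815156024782735793753089600 + 14506021270293977998852904287081077878027808 + 14221589480680370587110690477530468507870400 + 13948097375282671152743177199116421036565200 + 13684925726692432074389532346302903658516800 + 13431501176198127776715652117667664701877600 + 13187292063903616362593549351891888980025280 + 12951804705619623213261521684893819533953400 + 12724580061661384209520091479895682349147200 + 12505190750253429309355951971621618860368800 + 12293238364655913558349918887356845659345600 + 12088351058578314999044086905900898231689840 + 11890181369093424589223692038591047441006400 + 11698404250237079031332987328291191837119200 + 11512715293884109522899130386572284030180800 + 11332829117417170311603831474282092092209225 + 11158477900226136922194541759293136829252160 + 10989410053253013635494624459909907483354400 + 10825389007682073133472316632150058117931200 + 10666192110510277940333017858147851380902800 + 10511609616155056520907901657305128897121600 + 10361443764495698570609217347915055627162720 + 10215507936826745069614721328930336533822400 + 10073625882148595832536739088250748526408200 + 9935631007050669862228016634987039642484800 + 9801365723171606755981692085865593160829600 + 9670680846862651999235269524720718585351872 + 9543435046246038157140068609921761761860400 + 9419494331359725973281106679922777842875200 + 9298731583521780768495451466077614024376800 + 9181026120439226581552471067772834100017600 + 9066263293933736249283065179425673673767380 + 8954334117465418517810434745111776467918400 + 8845134920910962194422502614073827974407200 + 8738567030297577107742713425952456553028800 + 8634536470413082142174347789929213022635600 + 8532953688408222352266414286518281104722240 + 8433733296682545348170293190163417370946400 + 8336793833502286206237301314414412573579200 + 8242057539939760226620968344932430612515800 + 8149450151850549437557811397236560605633600 + 8058900705718876666029391270600598821126560 + 7970341357304383515853244113780812020894400 + 7883707212116292390680926242978846672841200 + 7798936166824719354221991552194127891412800 + 7715968760794669148326012918660147807461600 + 7634748036996830525712054887937409409488320 + 7555219411611446874402554316188061394806150 + 7477330551697926803532424890247978287643200 + 7401031260354070407578012391367896876544800 + 7326273368835342423663082973273271655569600 + 7253010635146988999426452143540538939013904 + 7181198648660385147946982320337167266350400 + 7110794740340185293555345238765234253935200 + 7041757898200960193617914702466542659236800 + 6974048687641335576371588599558210518282600 + 6907629176330465713739478231943370418108480 + 6842462863346216037194766173151451829258400 = 3804468322410774875957037380326528963208610205, so H_106 = 3804468322410774875957037380326528963208610205/725301063514698899942645214354053893901390400; reducing by gcd(3804468322410774875957037380326528963208610205, 725301063514698899942645214354053893901390400) = 5 gives 760893664482154975191407476065305792641722041/145060212702939779988529042870810778780278080 ≈ 5.24536. (The PNT-adjacent estimate ln(106) + γ ≈ 5.24065 matches within O(1/n).)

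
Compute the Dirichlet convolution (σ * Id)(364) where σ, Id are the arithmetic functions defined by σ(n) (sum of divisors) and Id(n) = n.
(σ * Id)(364) = 6885

Divisors of 364: [1, 2, 4, 7, 13, 14, 26, 28, 52, 91, 182, 364]. For each d | 364:
  d = 1: σ(1) · Id(364/1) = 1 · 364 = 364
  d = 2: σ(2) · Id(364/2) = 3 · 182 = 546
  d = 4: σ(4) · Id(364/4) = 7 · 91 = 637
  d = 7: σ(7) · Id(364/7) = 8 · 52 = 416
  d = 13: σ(13) · Id(364/13) = 14 · 28 = 392
  d = 14: σ(14) · Id(364/14) = 24 · 26 = 624
  d = 26: σ(26) · Id(364/26) = 42 · 14 = 588
  d = 28: σ(28) · Id(364/28) = 56 · 13 = 728
  d = 52: σ(52) · Id(364/52) = 98 · 7 = 686
  d = 91: σ(91) · Id(364/91) = 112 · 4 = 448
  d = 182: σ(182) · Id(364/182) = 336 · 2 = 672
  d = 364: σ(364) · Id(364/364) = 784 · 1 = 784
Summing: (σ * Id)(364) = 364 + 546 + 637 + 416 + 392 + 624 + 588 + 728 + 686 + 448 + 672 + 784 = 6885.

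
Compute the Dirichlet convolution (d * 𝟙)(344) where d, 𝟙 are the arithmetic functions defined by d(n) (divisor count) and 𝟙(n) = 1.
(d * 𝟙)(344) = 30

Divisors of 344: [1, 2, 4, 8, 43, 86, 172, 344]. For each d | 344:
  d = 1: d(1) · 𝟙(344/1) = 1 · 1 = 1
  d = 2: d(2) · 𝟙(344/2) = 2 · 1 = 2
  d = 4: d(4) · 𝟙(344/4) = 3 · 1 = 3
  d = 8: d(8) · 𝟙(344/8) = 4 · 1 = 4
  d = 43: d(43) · 𝟙(344/43) = 2 · 1 = 2
  d = 86: d(86) · 𝟙(344/86) = 4 · 1 = 4
  d = 172: d(172) · 𝟙(344/172) = 6 · 1 = 6
  d = 344: d(344) · 𝟙(344/344) = 8 · 1 = 8
Summing: (d * 𝟙)(344) = 1 + 2 + 3 + 4 + 2 + 4 + 6 + 8 = 30.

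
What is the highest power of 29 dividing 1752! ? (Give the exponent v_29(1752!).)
v_29(1752!) = 62

Legendre's formula: v_p(n!) = Σ_{k ≥ 1} ⌊n / p^k⌋. For p = 29, n = 1752, the terms are:
  ⌊1752/29^1⌋ = ⌊1752/29⌋ = 60
  ⌊1752/29^2⌋ = ⌊1752/841⌋ = 2
(the next term ⌊1752/29^3⌋ = 0, terminating the sum). Summing: v_29(1752!) = 60 + 2 = 62.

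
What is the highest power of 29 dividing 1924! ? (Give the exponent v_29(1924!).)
v_29(1924!) = 68

Legendre's formula: v_p(n!) = Σ_{k ≥ 1} ⌊n / p^k⌋. For p = 29, n = 1924, the terms are:
  ⌊1924/29^1⌋ = ⌊1924/29⌋ = 66
  ⌊1924/29^2⌋ = ⌊1924/841⌋ = 2
(the next term ⌊1924/29^3⌋ = 0, terminating the sum). Summing: v_29(1924!) = 66 + 2 = 68.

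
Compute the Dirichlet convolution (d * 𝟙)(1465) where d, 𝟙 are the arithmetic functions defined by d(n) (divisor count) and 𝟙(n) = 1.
(d * 𝟙)(1465) = 9

Divisors of 1465: [1, 5, 293, 1465]. For each d | 1465:
  d = 1: d(1) · 𝟙(1465/1) = 1 · 1 = 1
  d = 5: d(5) · 𝟙(1465/5) = 2 · 1 = 2
  d = 293: d(293) · 𝟙(1465/293) = 2 · 1 = 2
  d = 1465: d(1465) · 𝟙(1465/1465) = 4 · 1 = 4
Summing: (d * 𝟙)(1465) = 1 + 2 + 2 + 4 = 9.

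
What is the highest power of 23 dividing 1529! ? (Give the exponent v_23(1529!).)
v_23(1529!) = 68

Legendre's formula: v_p(n!) = Σ_{k ≥ 1} ⌊n / p^k⌋. For p = 23, n = 1529, the terms are:
  ⌊1529/23^1⌋ = ⌊1529/23⌋ = 66
  ⌊1529/23^2⌋ = ⌊1529/529⌋ = 2
(the next term ⌊1529/23^3⌋ = 0, terminating the sum). Summing: v_23(1529!) = 66 + 2 = 68.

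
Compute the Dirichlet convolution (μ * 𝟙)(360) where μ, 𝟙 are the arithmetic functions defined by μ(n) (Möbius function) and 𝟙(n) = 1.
(μ * 𝟙)(360) = 0

Divisors of 360: [1, 2, 3, 4, 5, 6, 8, 9, 10, 12, 15, 18, 20, 24, 30, 36, 40, 45, 60, 72, 90, 120, 180, 360]. For each d | 360:
  d = 1: μ(1) · 𝟙(360/1) = 1 · 1 = 1
  d = 2: μ(2) · 𝟙(360/2) = -1 · 1 = -1
  d = 3: μ(3) · 𝟙(360/3) = -1 · 1 = -1
  d = 4: μ(4) · 𝟙(360/4) = 0 · 1 = 0
  d = 5: μ(5) · 𝟙(360/5) = -1 · 1 = -1
  d = 6: μ(6) · 𝟙(360/6) = 1 · 1 = 1
  d = 8: μ(8) · 𝟙(360/8) = 0 · 1 = 0
  d = 9: μ(9) · 𝟙(360/9) = 0 · 1 = 0
  d = 10: μ(10) · 𝟙(360/10) = 1 · 1 = 1
  d = 12: μ(12) · 𝟙(360/12) = 0 · 1 = 0
  d = 15: μ(15) · 𝟙(360/15) = 1 · 1 = 1
  d = 18: μ(18) · 𝟙(360/18) = 0 · 1 = 0
  d = 20: μ(20) · 𝟙(360/20) = 0 · 1 = 0
  d = 24: μ(24) · 𝟙(360/24) = 0 · 1 = 0
  d = 30: μ(30) · 𝟙(360/30) = -1 · 1 = -1
  d = 36: μ(36) · 𝟙(360/36) = 0 · 1 = 0
  d = 40: μ(40) · 𝟙(360/40) = 0 · 1 = 0
  d = 45: μ(45) · 𝟙(360/45) = 0 · 1 = 0
  d = 60: μ(60) · 𝟙(360/60) = 0 · 1 = 0
  d = 72: μ(72) · 𝟙(360/72) = 0 · 1 = 0
  d = 90: μ(90) · 𝟙(360/90) = 0 · 1 = 0
  d = 120: μ(120) · 𝟙(360/120) = 0 · 1 = 0
  d = 180: μ(180) · 𝟙(360/180) = 0 · 1 = 0
  d = 360: μ(360) · 𝟙(360/360) = 0 · 1 = 0
Summing: (μ * 𝟙)(360) = 1 + -1 + -1 + 0 + -1 + 1 + 0 + 0 + 1 + 0 + 1 + 0 + 0 + 0 + -1 + 0 + 0 + 0 + 0 + 0 + 0 + 0 + 0 + 0 = 0.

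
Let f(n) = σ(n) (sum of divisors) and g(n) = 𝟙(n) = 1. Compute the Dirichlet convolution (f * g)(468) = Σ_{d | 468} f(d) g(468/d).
(σ * 𝟙)(468) = 2970

Divisors of 468: [1, 2, 3, 4, 6, 9, 12, 13, 18, 26, 36, 39, 52, 78, 117, 156, 234, 468]. For each d | 468:
  d = 1: σ(1) · 𝟙(468/1) = 1 · 1 = 1
  d = 2: σ(2) · 𝟙(468/2) = 3 · 1 = 3
  d = 3: σ(3) · 𝟙(468/3) = 4 · 1 = 4
  d = 4: σ(4) · 𝟙(468/4) = 7 · 1 = 7
  d = 6: σ(6) · 𝟙(468/6) = 12 · 1 = 12
  d = 9: σ(9) · 𝟙(468/9) = 13 · 1 = 13
  d = 12: σ(12) · 𝟙(468/12) = 28 · 1 = 28
  d = 13: σ(13) · 𝟙(468/13) = 14 · 1 = 14
  d = 18: σ(18) · 𝟙(468/18) = 39 · 1 = 39
  d = 26: σ(26) · 𝟙(468/26) = 42 · 1 = 42
  d = 36: σ(36) · 𝟙(468/36) = 91 · 1 = 91
  d = 39: σ(39) · 𝟙(468/39) = 56 · 1 = 56
  d = 52: σ(52) · 𝟙(468/52) = 98 · 1 = 98
  d = 78: σ(78) · 𝟙(468/78) = 168 · 1 = 168
  d = 117: σ(117) · 𝟙(468/117) = 182 · 1 = 182
  d = 156: σ(156) · 𝟙(468/156) = 392 · 1 = 392
  d = 234: σ(234) · 𝟙(468/234) = 546 · 1 = 546
  d = 468: σ(468) · 𝟙(468/468) = 1274 · 1 = 1274
Summing: (σ * 𝟙)(468) = 1 + 3 + 4 + 7 + 12 + 13 + 28 + 14 + 39 + 42 + 91 + 56 + 98 + 168 + 182 + 392 + 546 + 1274 = 2970.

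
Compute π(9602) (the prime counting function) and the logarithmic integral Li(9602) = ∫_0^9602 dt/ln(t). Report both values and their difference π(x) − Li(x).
π(9602) = 1185;  Li(9602) ≈ 1202.83;  π(x) − Li(x) ≈ -17.83.

Direct count of primes ≤ 9602 gives π(9602) = 1185. Numerical evaluation of the logarithmic integral gives Li(9602) ≈ 1202.83. The difference π(x) − Li(x) ≈ -17.83 is typically negative for small/moderate x (Li(x) overestimates), though Littlewood's theorem shows this sign changes infinitely often.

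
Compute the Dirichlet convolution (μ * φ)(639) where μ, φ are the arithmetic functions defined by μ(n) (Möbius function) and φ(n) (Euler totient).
(μ * φ)(639) = 276

Divisors of 639: [1, 3, 9, 71, 213, 639]. For each d | 639:
  d = 1: μ(1) · φ(639/1) = 1 · 420 = 420
  d = 3: μ(3) · φ(639/3) = -1 · 140 = -140
  d = 9: μ(9) · φ(639/9) = 0 · 70 = 0
  d = 71: μ(71) · φ(639/71) = -1 · 6 = -6
  d = 213: μ(213) · φ(639/213) = 1 · 2 = 2
  d = 639: μ(639) · φ(639/639) = 0 · 1 = 0
Summing: (μ * φ)(639) = 420 + -140 + 0 + -6 + 2 + 0 = 276.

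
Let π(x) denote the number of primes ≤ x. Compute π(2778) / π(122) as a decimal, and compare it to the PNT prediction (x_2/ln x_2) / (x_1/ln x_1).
π(2778)/π(122) = 404/30 ≈ 13.4667;  PNT prediction ≈ 13.7953.

π(122) = 30 and π(2778) = 404, so π(2778)/π(122) ≈ 13.4667. The PNT-predicted ratio is (2778/ln(2778)) / (122/ln(122)) ≈ 13.7953. The two agree to within a few percent, as expected.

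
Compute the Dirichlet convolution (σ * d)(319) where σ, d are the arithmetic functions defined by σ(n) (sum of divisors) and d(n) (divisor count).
(σ * d)(319) = 448

Divisors of 319: [1, 11, 29, 319]. For each d | 319:
  d = 1: σ(1) · d(319/1) = 1 · 4 = 4
  d = 11: σ(11) · d(319/11) = 12 · 2 = 24
  d = 29: σ(29) · d(319/29) = 30 · 2 = 60
  d = 319: σ(319) · d(319/319) = 360 · 1 = 360
Summing: (σ * d)(319) = 4 + 24 + 60 + 360 = 448.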